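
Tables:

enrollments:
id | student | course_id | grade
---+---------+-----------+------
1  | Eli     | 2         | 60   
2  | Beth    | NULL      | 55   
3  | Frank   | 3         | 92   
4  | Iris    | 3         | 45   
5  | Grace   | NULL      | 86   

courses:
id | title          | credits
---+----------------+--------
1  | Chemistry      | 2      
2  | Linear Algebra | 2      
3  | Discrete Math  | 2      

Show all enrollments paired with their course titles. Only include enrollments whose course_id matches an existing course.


INNER JOIN keeps only enrollments rows whose course_id matches an id in courses. Walk through each enrollment:
  - enrollment 1 (Eli): course_id=2 -> matches Linear Algebra
  - enrollment 2 (Beth): course_id=NULL, no match -> dropped
  - enrollment 3 (Frank): course_id=3 -> matches Discrete Math
  - enrollment 4 (Iris): course_id=3 -> matches Discrete Math
  - enrollment 5 (Grace): course_id=NULL, no match -> dropped
So 2 of 5 rows are dropped.

SQL:
SELECT a.student, b.title AS course
FROM enrollments a
INNER JOIN courses b ON a.course_id = b.id

Result:
student | course        
--------+---------------
Eli     | Linear Algebra
Frank   | Discrete Math 
Iris    | Discrete Math 


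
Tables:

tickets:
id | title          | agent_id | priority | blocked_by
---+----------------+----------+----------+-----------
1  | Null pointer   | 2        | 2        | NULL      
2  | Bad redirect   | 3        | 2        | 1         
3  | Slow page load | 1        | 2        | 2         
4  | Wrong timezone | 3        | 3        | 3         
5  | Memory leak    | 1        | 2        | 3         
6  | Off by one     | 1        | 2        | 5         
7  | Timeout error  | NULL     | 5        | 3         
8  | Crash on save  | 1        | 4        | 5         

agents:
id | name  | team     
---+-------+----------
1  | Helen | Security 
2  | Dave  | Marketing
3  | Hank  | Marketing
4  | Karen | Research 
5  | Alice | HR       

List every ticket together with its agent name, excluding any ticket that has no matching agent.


INNER JOIN keeps only tickets rows whose agent_id matches an id in agents. Walk through each ticket:
  - ticket 1 (Null pointer): agent_id=2 -> matches Dave
  - ticket 2 (Bad redirect): agent_id=3 -> matches Hank
  - ticket 3 (Slow page load): agent_id=1 -> matches Helen
  - ticket 4 (Wrong timezone): agent_id=3 -> matches Hank
  - ticket 5 (Memory leak): agent_id=1 -> matches Helen
  - ticket 6 (Off by one): agent_id=1 -> matches Helen
  - ticket 7 (Timeout error): agent_id=NULL, no match -> dropped
  - ticket 8 (Crash on save): agent_id=1 -> matches Helen
So 1 of 8 rows is dropped.

SQL:
SELECT a.title, b.name AS agent
FROM tickets a
INNER JOIN agents b ON a.agent_id = b.id

Result:
title          | agent
---------------+------
Null pointer   | Dave 
Bad redirect   | Hank 
Slow page load | Helen
Wrong timezone | Hank 
Memory leak    | Helen
Off by one     | Helen
Crash on save  | Helen


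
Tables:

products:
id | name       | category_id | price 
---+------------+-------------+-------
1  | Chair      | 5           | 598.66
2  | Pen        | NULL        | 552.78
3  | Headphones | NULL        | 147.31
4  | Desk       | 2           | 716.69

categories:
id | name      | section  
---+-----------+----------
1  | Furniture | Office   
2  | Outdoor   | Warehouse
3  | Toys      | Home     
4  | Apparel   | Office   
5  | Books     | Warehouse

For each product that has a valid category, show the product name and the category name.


INNER JOIN keeps only products rows whose category_id matches an id in categories. Walk through each product:
  - product 1 (Chair): category_id=5 -> matches Books
  - product 2 (Pen): category_id=NULL, no match -> dropped
  - product 3 (Headphones): category_id=NULL, no match -> dropped
  - product 4 (Desk): category_id=2 -> matches Outdoor
So 2 of 4 rows are dropped.

SQL:
SELECT a.name, b.name AS category
FROM products a
INNER JOIN categories b ON a.category_id = b.id

Result:
name  | category
------+---------
Chair | Books   
Desk  | Outdoor 


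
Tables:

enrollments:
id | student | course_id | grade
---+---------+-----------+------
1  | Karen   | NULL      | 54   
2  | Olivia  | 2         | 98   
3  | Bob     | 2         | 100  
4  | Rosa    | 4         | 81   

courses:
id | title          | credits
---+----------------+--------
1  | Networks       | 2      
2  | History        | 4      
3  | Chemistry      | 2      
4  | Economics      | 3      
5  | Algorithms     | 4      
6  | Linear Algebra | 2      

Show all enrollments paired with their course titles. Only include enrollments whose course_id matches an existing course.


INNER JOIN keeps only enrollments rows whose course_id matches an id in courses. Walk through each enrollment:
  - enrollment 1 (Karen): course_id=NULL, no match -> dropped
  - enrollment 2 (Olivia): course_id=2 -> matches History
  - enrollment 3 (Bob): course_id=2 -> matches History
  - enrollment 4 (Rosa): course_id=4 -> matches Economics
So 1 of 4 rows is dropped.

SQL:
SELECT a.student, b.title AS course
FROM enrollments a
INNER JOIN courses b ON a.course_id = b.id

Result:
student | course   
--------+----------
Olivia  | History  
Bob     | History  
Rosa    | Economics


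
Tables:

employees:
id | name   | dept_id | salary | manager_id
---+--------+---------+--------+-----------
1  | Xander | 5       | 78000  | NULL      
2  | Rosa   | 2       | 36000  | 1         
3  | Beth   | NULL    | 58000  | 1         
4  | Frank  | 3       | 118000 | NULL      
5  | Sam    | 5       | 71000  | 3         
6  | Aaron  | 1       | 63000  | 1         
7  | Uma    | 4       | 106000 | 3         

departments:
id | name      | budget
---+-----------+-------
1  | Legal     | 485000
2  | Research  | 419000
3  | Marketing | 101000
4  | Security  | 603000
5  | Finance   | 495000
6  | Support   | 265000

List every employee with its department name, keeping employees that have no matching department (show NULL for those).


LEFT JOIN keeps every row from employees (the left table); where dept_id has no match in departments, the department columns become NULL. Walk through each employee:
  - employee 1 (Xander): dept_id=5 -> matches Finance
  - employee 2 (Rosa): dept_id=2 -> matches Research
  - employee 3 (Beth): dept_id=NULL, no match -> kept with NULL
  - employee 4 (Frank): dept_id=3 -> matches Marketing
  - employee 5 (Sam): dept_id=5 -> matches Finance
  - employee 6 (Aaron): dept_id=1 -> matches Legal
  - employee 7 (Uma): dept_id=4 -> matches Security
All 7 rows appear; 1 has NULL department.

SQL:
SELECT a.name, b.name AS department
FROM employees a
LEFT JOIN departments b ON a.dept_id = b.id

Result:
name   | department
-------+-----------
Xander | Finance   
Rosa   | Research  
Beth   | NULL      
Frank  | Marketing 
Sam    | Finance   
Aaron  | Legal     
Uma    | Security  


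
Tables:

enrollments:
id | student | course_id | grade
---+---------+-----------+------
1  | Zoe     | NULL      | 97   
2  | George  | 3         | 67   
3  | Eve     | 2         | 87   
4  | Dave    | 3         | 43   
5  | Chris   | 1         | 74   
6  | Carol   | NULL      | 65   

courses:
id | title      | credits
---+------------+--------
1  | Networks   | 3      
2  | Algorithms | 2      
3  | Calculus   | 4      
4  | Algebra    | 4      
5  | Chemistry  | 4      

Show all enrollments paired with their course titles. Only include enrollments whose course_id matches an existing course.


INNER JOIN keeps only enrollments rows whose course_id matches an id in courses. Walk through each enrollment:
  - enrollment 1 (Zoe): course_id=NULL, no match -> dropped
  - enrollment 2 (George): course_id=3 -> matches Calculus
  - enrollment 3 (Eve): course_id=2 -> matches Algorithms
  - enrollment 4 (Dave): course_id=3 -> matches Calculus
  - enrollment 5 (Chris): course_id=1 -> matches Networks
  - enrollment 6 (Carol): course_id=NULL, no match -> dropped
So 2 of 6 rows are dropped.

SQL:
SELECT a.student, b.title AS course
FROM enrollments a
INNER JOIN courses b ON a.course_id = b.id

Result:
student | course    
--------+-----------
George  | Calculus  
Eve     | Algorithms
Dave    | Calculus  
Chris   | Networks  


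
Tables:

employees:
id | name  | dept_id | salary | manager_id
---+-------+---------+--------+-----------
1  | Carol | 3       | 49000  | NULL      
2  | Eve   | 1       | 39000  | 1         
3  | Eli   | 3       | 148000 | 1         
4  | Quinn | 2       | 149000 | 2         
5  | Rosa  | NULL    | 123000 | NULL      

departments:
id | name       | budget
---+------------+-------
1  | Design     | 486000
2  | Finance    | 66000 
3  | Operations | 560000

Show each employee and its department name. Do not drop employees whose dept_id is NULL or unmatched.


LEFT JOIN keeps every row from employees (the left table); where dept_id has no match in departments, the department columns become NULL. Walk through each employee:
  - employee 1 (Carol): dept_id=3 -> matches Operations
  - employee 2 (Eve): dept_id=1 -> matches Design
  - employee 3 (Eli): dept_id=3 -> matches Operations
  - employee 4 (Quinn): dept_id=2 -> matches Finance
  - employee 5 (Rosa): dept_id=NULL, no match -> kept with NULL
All 5 rows appear; 1 has NULL department.

SQL:
SELECT a.name, b.name AS department
FROM employees a
LEFT JOIN departments b ON a.dept_id = b.id

Result:
name  | department
------+-----------
Carol | Operations
Eve   | Design    
Eli   | Operations
Quinn | Finance   
Rosa  | NULL      


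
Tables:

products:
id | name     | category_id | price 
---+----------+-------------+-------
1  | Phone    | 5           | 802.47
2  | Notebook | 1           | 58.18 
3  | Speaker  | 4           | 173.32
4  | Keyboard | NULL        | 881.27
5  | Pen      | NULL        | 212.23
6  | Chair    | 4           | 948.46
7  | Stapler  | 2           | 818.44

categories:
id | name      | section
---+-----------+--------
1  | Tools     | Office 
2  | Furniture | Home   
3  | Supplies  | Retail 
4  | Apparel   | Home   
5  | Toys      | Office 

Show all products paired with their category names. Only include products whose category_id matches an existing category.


INNER JOIN keeps only products rows whose category_id matches an id in categories. Walk through each product:
  - product 1 (Phone): category_id=5 -> matches Toys
  - product 2 (Notebook): category_id=1 -> matches Tools
  - product 3 (Speaker): category_id=4 -> matches Apparel
  - product 4 (Keyboard): category_id=NULL, no match -> dropped
  - product 5 (Pen): category_id=NULL, no match -> dropped
  - product 6 (Chair): category_id=4 -> matches Apparel
  - product 7 (Stapler): category_id=2 -> matches Furniture
So 2 of 7 rows are dropped.

SQL:
SELECT a.name, b.name AS category
FROM products a
INNER JOIN categories b ON a.category_id = b.id

Result:
name     | category 
---------+----------
Phone    | Toys     
Notebook | Tools    
Speaker  | Apparel  
Chair    | Apparel  
Stapler  | Furniture


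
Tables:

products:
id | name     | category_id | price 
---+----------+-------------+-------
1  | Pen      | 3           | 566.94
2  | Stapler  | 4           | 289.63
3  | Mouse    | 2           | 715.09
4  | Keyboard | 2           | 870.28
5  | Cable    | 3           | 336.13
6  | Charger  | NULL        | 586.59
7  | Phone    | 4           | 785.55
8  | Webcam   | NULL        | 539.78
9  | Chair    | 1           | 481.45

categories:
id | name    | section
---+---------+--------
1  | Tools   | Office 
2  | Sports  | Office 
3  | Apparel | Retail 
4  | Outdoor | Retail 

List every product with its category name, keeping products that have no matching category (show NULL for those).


LEFT JOIN keeps every row from products (the left table); where category_id has no match in categories, the category columns become NULL. Walk through each product:
  - product 1 (Pen): category_id=3 -> matches Apparel
  - product 2 (Stapler): category_id=4 -> matches Outdoor
  - product 3 (Mouse): category_id=2 -> matches Sports
  - product 4 (Keyboard): category_id=2 -> matches Sports
  - product 5 (Cable): category_id=3 -> matches Apparel
  - product 6 (Charger): category_id=NULL, no match -> kept with NULL
  - product 7 (Phone): category_id=4 -> matches Outdoor
  - product 8 (Webcam): category_id=NULL, no match -> kept with NULL
  - product 9 (Chair): category_id=1 -> matches Tools
All 9 rows appear; 2 have NULL category.

SQL:
SELECT a.name, b.name AS category
FROM products a
LEFT JOIN categories b ON a.category_id = b.id

Result:
name     | category
---------+---------
Pen      | Apparel 
Stapler  | Outdoor 
Mouse    | Sports  
Keyboard | Sports  
Cable    | Apparel 
Charger  | NULL    
Phone    | Outdoor 
Webcam   | NULL    
Chair    | Tools   


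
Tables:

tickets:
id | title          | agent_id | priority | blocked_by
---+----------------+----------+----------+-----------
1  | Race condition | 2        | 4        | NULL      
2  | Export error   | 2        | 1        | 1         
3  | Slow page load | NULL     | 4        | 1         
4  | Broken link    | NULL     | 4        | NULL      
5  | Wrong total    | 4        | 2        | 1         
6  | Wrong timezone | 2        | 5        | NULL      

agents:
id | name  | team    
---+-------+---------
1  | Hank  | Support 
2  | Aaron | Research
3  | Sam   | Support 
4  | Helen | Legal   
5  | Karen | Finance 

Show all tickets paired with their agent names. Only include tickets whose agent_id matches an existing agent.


INNER JOIN keeps only tickets rows whose agent_id matches an id in agents. Walk through each ticket:
  - ticket 1 (Race condition): agent_id=2 -> matches Aaron
  - ticket 2 (Export error): agent_id=2 -> matches Aaron
  - ticket 3 (Slow page load): agent_id=NULL, no match -> dropped
  - ticket 4 (Broken link): agent_id=NULL, no match -> dropped
  - ticket 5 (Wrong total): agent_id=4 -> matches Helen
  - ticket 6 (Wrong timezone): agent_id=2 -> matches Aaron
So 2 of 6 rows are dropped.

SQL:
SELECT a.title, b.name AS agent
FROM tickets a
INNER JOIN agents b ON a.agent_id = b.id

Result:
title          | agent
---------------+------
Race condition | Aaron
Export error   | Aaron
Wrong total    | Helen
Wrong timezone | Aaron


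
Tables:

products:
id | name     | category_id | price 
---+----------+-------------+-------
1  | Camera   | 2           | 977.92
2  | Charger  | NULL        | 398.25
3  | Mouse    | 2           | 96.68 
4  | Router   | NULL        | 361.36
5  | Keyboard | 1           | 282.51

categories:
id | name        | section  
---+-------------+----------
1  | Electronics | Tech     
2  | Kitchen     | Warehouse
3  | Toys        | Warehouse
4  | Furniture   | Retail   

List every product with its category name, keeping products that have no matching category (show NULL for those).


LEFT JOIN keeps every row from products (the left table); where category_id has no match in categories, the category columns become NULL. Walk through each product:
  - product 1 (Camera): category_id=2 -> matches Kitchen
  - product 2 (Charger): category_id=NULL, no match -> kept with NULL
  - product 3 (Mouse): category_id=2 -> matches Kitchen
  - product 4 (Router): category_id=NULL, no match -> kept with NULL
  - product 5 (Keyboard): category_id=1 -> matches Electronics
All 5 rows appear; 2 have NULL category.

SQL:
SELECT a.name, b.name AS category
FROM products a
LEFT JOIN categories b ON a.category_id = b.id

Result:
name     | category   
---------+------------
Camera   | Kitchen    
Charger  | NULL       
Mouse    | Kitchen    
Router   | NULL       
Keyboard | Electronics


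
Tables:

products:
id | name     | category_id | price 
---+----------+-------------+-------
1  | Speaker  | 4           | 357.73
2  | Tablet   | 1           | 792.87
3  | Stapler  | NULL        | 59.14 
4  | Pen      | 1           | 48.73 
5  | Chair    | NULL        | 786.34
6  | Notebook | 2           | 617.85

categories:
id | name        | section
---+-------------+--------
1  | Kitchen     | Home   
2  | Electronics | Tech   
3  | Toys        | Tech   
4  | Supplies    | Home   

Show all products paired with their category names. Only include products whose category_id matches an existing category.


INNER JOIN keeps only products rows whose category_id matches an id in categories. Walk through each product:
  - product 1 (Speaker): category_id=4 -> matches Supplies
  - product 2 (Tablet): category_id=1 -> matches Kitchen
  - product 3 (Stapler): category_id=NULL, no match -> dropped
  - product 4 (Pen): category_id=1 -> matches Kitchen
  - product 5 (Chair): category_id=NULL, no match -> dropped
  - product 6 (Notebook): category_id=2 -> matches Electronics
So 2 of 6 rows are dropped.

SQL:
SELECT a.name, b.name AS category
FROM products a
INNER JOIN categories b ON a.category_id = b.id

Result:
name     | category   
---------+------------
Speaker  | Supplies   
Tablet   | Kitchen    
Pen      | Kitchen    
Notebook | Electronics


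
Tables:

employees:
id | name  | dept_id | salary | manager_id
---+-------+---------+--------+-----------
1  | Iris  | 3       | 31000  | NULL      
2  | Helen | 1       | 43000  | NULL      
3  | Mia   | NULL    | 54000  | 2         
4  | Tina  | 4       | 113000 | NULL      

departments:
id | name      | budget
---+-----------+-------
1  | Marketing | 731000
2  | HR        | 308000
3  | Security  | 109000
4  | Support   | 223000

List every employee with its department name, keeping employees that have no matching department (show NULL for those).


LEFT JOIN keeps every row from employees (the left table); where dept_id has no match in departments, the department columns become NULL. Walk through each employee:
  - employee 1 (Iris): dept_id=3 -> matches Security
  - employee 2 (Helen): dept_id=1 -> matches Marketing
  - employee 3 (Mia): dept_id=NULL, no match -> kept with NULL
  - employee 4 (Tina): dept_id=4 -> matches Support
All 4 rows appear; 1 has NULL department.

SQL:
SELECT a.name, b.name AS department
FROM employees a
LEFT JOIN departments b ON a.dept_id = b.id

Result:
name  | department
------+-----------
Iris  | Security  
Helen | Marketing 
Mia   | NULL      
Tina  | Support   


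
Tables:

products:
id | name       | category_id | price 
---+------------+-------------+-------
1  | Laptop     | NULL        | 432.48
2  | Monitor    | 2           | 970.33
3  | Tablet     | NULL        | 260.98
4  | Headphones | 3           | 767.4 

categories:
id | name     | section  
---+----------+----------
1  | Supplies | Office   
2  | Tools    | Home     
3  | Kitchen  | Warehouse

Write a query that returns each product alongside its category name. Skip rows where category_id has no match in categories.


INNER JOIN keeps only products rows whose category_id matches an id in categories. Walk through each product:
  - product 1 (Laptop): category_id=NULL, no match -> dropped
  - product 2 (Monitor): category_id=2 -> matches Tools
  - product 3 (Tablet): category_id=NULL, no match -> dropped
  - product 4 (Headphones): category_id=3 -> matches Kitchen
So 2 of 4 rows are dropped.

SQL:
SELECT a.name, b.name AS category
FROM products a
INNER JOIN categories b ON a.category_id = b.id

Result:
name       | category
-----------+---------
Monitor    | Tools   
Headphones | Kitchen 


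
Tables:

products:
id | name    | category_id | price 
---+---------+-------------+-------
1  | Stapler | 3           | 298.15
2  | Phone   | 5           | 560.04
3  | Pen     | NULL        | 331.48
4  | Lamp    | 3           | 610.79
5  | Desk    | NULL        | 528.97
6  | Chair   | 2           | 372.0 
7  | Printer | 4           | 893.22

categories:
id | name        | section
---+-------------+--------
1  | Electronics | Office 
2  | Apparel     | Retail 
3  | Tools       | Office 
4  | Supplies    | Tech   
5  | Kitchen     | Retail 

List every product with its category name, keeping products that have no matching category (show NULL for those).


LEFT JOIN keeps every row from products (the left table); where category_id has no match in categories, the category columns become NULL. Walk through each product:
  - product 1 (Stapler): category_id=3 -> matches Tools
  - product 2 (Phone): category_id=5 -> matches Kitchen
  - product 3 (Pen): category_id=NULL, no match -> kept with NULL
  - product 4 (Lamp): category_id=3 -> matches Tools
  - product 5 (Desk): category_id=NULL, no match -> kept with NULL
  - product 6 (Chair): category_id=2 -> matches Apparel
  - product 7 (Printer): category_id=4 -> matches Supplies
All 7 rows appear; 2 have NULL category.

SQL:
SELECT a.name, b.name AS category
FROM products a
LEFT JOIN categories b ON a.category_id = b.id

Result:
name    | category
--------+---------
Stapler | Tools   
Phone   | Kitchen 
Pen     | NULL    
Lamp    | Tools   
Desk    | NULL    
Chair   | Apparel 
Printer | Supplies


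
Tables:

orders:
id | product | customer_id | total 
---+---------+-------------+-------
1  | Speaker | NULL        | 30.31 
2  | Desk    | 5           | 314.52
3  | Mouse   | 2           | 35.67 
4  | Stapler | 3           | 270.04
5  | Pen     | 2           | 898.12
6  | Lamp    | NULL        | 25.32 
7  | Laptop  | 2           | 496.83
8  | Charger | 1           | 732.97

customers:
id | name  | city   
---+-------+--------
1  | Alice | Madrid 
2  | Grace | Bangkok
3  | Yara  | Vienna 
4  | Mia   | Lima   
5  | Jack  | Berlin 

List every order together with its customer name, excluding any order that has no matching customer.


INNER JOIN keeps only orders rows whose customer_id matches an id in customers. Walk through each order:
  - order 1 (Speaker): customer_id=NULL, no match -> dropped
  - order 2 (Desk): customer_id=5 -> matches Jack
  - order 3 (Mouse): customer_id=2 -> matches Grace
  - order 4 (Stapler): customer_id=3 -> matches Yara
  - order 5 (Pen): customer_id=2 -> matches Grace
  - order 6 (Lamp): customer_id=NULL, no match -> dropped
  - order 7 (Laptop): customer_id=2 -> matches Grace
  - order 8 (Charger): customer_id=1 -> matches Alice
So 2 of 8 rows are dropped.

SQL:
SELECT a.product, b.name AS customer
FROM orders a
INNER JOIN customers b ON a.customer_id = b.id

Result:
product | customer
--------+---------
Desk    | Jack    
Mouse   | Grace   
Stapler | Yara    
Pen     | Grace   
Laptop  | Grace   
Charger | Alice   


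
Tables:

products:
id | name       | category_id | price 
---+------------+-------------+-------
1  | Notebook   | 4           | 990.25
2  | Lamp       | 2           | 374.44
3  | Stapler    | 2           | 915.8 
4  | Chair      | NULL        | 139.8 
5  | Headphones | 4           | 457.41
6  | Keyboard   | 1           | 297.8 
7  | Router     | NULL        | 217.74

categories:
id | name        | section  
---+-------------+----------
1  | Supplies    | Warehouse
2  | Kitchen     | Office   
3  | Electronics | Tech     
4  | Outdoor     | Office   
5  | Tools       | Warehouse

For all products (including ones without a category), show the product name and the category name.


LEFT JOIN keeps every row from products (the left table); where category_id has no match in categories, the category columns become NULL. Walk through each product:
  - product 1 (Notebook): category_id=4 -> matches Outdoor
  - product 2 (Lamp): category_id=2 -> matches Kitchen
  - product 3 (Stapler): category_id=2 -> matches Kitchen
  - product 4 (Chair): category_id=NULL, no match -> kept with NULL
  - product 5 (Headphones): category_id=4 -> matches Outdoor
  - product 6 (Keyboard): category_id=1 -> matches Supplies
  - product 7 (Router): category_id=NULL, no match -> kept with NULL
All 7 rows appear; 2 have NULL category.

SQL:
SELECT a.name, b.name AS category
FROM products a
LEFT JOIN categories b ON a.category_id = b.id

Result:
name       | category
-----------+---------
Notebook   | Outdoor 
Lamp       | Kitchen 
Stapler    | Kitchen 
Chair      | NULL    
Headphones | Outdoor 
Keyboard   | Supplies
Router     | NULL    


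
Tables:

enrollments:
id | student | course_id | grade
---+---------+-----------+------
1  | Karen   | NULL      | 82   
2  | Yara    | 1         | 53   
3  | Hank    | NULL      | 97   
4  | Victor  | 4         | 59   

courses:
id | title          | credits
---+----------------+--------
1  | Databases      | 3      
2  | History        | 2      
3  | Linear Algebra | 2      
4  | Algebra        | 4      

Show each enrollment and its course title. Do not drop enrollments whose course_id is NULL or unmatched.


LEFT JOIN keeps every row from enrollments (the left table); where course_id has no match in courses, the course columns become NULL. Walk through each enrollment:
  - enrollment 1 (Karen): course_id=NULL, no match -> kept with NULL
  - enrollment 2 (Yara): course_id=1 -> matches Databases
  - enrollment 3 (Hank): course_id=NULL, no match -> kept with NULL
  - enrollment 4 (Victor): course_id=4 -> matches Algebra
All 4 rows appear; 2 have NULL course.

SQL:
SELECT a.student, b.title AS course
FROM enrollments a
LEFT JOIN courses b ON a.course_id = b.id

Result:
student | course   
--------+----------
Karen   | NULL     
Yara    | Databases
Hank    | NULL     
Victor  | Algebra  


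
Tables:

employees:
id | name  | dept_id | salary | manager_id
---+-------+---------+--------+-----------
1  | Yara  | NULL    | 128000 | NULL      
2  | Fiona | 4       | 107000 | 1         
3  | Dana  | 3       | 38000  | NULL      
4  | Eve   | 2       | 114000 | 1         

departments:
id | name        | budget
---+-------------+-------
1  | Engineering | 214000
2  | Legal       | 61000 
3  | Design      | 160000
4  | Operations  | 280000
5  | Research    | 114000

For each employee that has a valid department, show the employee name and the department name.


INNER JOIN keeps only employees rows whose dept_id matches an id in departments. Walk through each employee:
  - employee 1 (Yara): dept_id=NULL, no match -> dropped
  - employee 2 (Fiona): dept_id=4 -> matches Operations
  - employee 3 (Dana): dept_id=3 -> matches Design
  - employee 4 (Eve): dept_id=2 -> matches Legal
So 1 of 4 rows is dropped.

SQL:
SELECT a.name, b.name AS department
FROM employees a
INNER JOIN departments b ON a.dept_id = b.id

Result:
name  | department
------+-----------
Fiona | Operations
Dana  | Design    
Eve   | Legal     


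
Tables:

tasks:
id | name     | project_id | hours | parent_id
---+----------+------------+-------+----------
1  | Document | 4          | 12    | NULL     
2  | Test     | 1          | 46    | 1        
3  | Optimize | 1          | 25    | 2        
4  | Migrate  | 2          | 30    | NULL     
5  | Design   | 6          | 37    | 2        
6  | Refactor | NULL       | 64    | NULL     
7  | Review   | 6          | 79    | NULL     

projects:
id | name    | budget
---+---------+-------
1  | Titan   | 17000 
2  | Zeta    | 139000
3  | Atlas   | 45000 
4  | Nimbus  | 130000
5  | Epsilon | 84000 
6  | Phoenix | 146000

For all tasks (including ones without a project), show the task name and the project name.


LEFT JOIN keeps every row from tasks (the left table); where project_id has no match in projects, the project columns become NULL. Walk through each task:
  - task 1 (Document): project_id=4 -> matches Nimbus
  - task 2 (Test): project_id=1 -> matches Titan
  - task 3 (Optimize): project_id=1 -> matches Titan
  - task 4 (Migrate): project_id=2 -> matches Zeta
  - task 5 (Design): project_id=6 -> matches Phoenix
  - task 6 (Refactor): project_id=NULL, no match -> kept with NULL
  - task 7 (Review): project_id=6 -> matches Phoenix
All 7 rows appear; 1 has NULL project.

SQL:
SELECT a.name, b.name AS project
FROM tasks a
LEFT JOIN projects b ON a.project_id = b.id

Result:
name     | project
---------+--------
Document | Nimbus 
Test     | Titan  
Optimize | Titan  
Migrate  | Zeta   
Design   | Phoenix
Refactor | NULL   
Review   | Phoenix


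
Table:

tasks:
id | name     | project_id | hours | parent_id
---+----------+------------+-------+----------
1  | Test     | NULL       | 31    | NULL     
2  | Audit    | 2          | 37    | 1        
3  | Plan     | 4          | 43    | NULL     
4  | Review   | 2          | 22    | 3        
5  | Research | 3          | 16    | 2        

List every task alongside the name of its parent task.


This is a self-join: tasks is joined to a second copy of itself, matching each row's parent_id to another row's id. Use LEFT JOIN so rows with parent_id=NULL are kept.
  - task 1 (Test): parent_id=NULL -> NULL
  - task 2 (Audit): parent_id=1 -> Test
  - task 3 (Plan): parent_id=NULL -> NULL
  - task 4 (Review): parent_id=3 -> Plan
  - task 5 (Research): parent_id=2 -> Audit

SQL:
SELECT a.name AS item, b.name AS parent
FROM tasks a
LEFT JOIN tasks b ON a.parent_id = b.id

Result:
item     | parent
---------+-------
Test     | NULL  
Audit    | Test  
Plan     | NULL  
Review   | Plan  
Research | Audit 


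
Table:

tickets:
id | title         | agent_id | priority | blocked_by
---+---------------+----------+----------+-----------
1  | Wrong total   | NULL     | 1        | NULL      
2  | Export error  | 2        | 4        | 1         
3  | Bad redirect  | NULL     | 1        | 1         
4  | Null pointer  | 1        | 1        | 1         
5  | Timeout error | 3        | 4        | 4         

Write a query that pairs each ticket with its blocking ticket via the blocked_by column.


This is a self-join: tickets is joined to a second copy of itself, matching each row's blocked_by to another row's id. Use LEFT JOIN so rows with blocked_by=NULL are kept.
  - ticket 1 (Wrong total): blocked_by=NULL -> NULL
  - ticket 2 (Export error): blocked_by=1 -> Wrong total
  - ticket 3 (Bad redirect): blocked_by=1 -> Wrong total
  - ticket 4 (Null pointer): blocked_by=1 -> Wrong total
  - ticket 5 (Timeout error): blocked_by=4 -> Null pointer

SQL:
SELECT a.title AS item, b.title AS blocked_by
FROM tickets a
LEFT JOIN tickets b ON a.blocked_by = b.id

Result:
item          | blocked_by  
--------------+-------------
Wrong total   | NULL        
Export error  | Wrong total 
Bad redirect  | Wrong total 
Null pointer  | Wrong total 
Timeout error | Null pointer


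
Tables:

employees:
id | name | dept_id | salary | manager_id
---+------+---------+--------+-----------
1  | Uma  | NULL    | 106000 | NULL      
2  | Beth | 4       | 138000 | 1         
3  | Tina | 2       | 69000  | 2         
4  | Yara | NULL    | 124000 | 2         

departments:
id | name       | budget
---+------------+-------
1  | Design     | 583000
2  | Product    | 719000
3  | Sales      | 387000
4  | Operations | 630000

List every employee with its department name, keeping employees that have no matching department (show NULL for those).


LEFT JOIN keeps every row from employees (the left table); where dept_id has no match in departments, the department columns become NULL. Walk through each employee:
  - employee 1 (Uma): dept_id=NULL, no match -> kept with NULL
  - employee 2 (Beth): dept_id=4 -> matches Operations
  - employee 3 (Tina): dept_id=2 -> matches Product
  - employee 4 (Yara): dept_id=NULL, no match -> kept with NULL
All 4 rows appear; 2 have NULL department.

SQL:
SELECT a.name, b.name AS department
FROM employees a
LEFT JOIN departments b ON a.dept_id = b.id

Result:
name | department
-----+-----------
Uma  | NULL      
Beth | Operations
Tina | Product   
Yara | NULL      


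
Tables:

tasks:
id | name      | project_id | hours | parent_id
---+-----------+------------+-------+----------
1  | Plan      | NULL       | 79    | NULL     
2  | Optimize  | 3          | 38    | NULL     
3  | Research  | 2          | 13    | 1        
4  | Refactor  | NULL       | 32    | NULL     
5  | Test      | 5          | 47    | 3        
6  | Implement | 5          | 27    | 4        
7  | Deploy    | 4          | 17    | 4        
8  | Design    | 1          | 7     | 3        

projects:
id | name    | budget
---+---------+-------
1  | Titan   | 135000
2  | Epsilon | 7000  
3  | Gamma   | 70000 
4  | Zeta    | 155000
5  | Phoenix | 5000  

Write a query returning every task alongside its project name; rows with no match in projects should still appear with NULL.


LEFT JOIN keeps every row from tasks (the left table); where project_id has no match in projects, the project columns become NULL. Walk through each task:
  - task 1 (Plan): project_id=NULL, no match -> kept with NULL
  - task 2 (Optimize): project_id=3 -> matches Gamma
  - task 3 (Research): project_id=2 -> matches Epsilon
  - task 4 (Refactor): project_id=NULL, no match -> kept with NULL
  - task 5 (Test): project_id=5 -> matches Phoenix
  - task 6 (Implement): project_id=5 -> matches Phoenix
  - task 7 (Deploy): project_id=4 -> matches Zeta
  - task 8 (Design): project_id=1 -> matches Titan
All 8 rows appear; 2 have NULL project.

SQL:
SELECT a.name, b.name AS project
FROM tasks a
LEFT JOIN projects b ON a.project_id = b.id

Result:
name      | project
----------+--------
Plan      | NULL   
Optimize  | Gamma  
Research  | Epsilon
Refactor  | NULL   
Test      | Phoenix
Implement | Phoenix
Deploy    | Zeta   
Design    | Titan  


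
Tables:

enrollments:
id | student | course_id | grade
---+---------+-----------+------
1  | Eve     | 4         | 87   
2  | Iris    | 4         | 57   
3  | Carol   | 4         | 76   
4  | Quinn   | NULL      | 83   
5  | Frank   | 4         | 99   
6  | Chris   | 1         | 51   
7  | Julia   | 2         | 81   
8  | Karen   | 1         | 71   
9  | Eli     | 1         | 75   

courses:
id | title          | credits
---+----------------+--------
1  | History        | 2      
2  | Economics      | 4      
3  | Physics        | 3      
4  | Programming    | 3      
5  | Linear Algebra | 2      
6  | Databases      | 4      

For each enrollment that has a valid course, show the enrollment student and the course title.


INNER JOIN keeps only enrollments rows whose course_id matches an id in courses. Walk through each enrollment:
  - enrollment 1 (Eve): course_id=4 -> matches Programming
  - enrollment 2 (Iris): course_id=4 -> matches Programming
  - enrollment 3 (Carol): course_id=4 -> matches Programming
  - enrollment 4 (Quinn): course_id=NULL, no match -> dropped
  - enrollment 5 (Frank): course_id=4 -> matches Programming
  - enrollment 6 (Chris): course_id=1 -> matches History
  - enrollment 7 (Julia): course_id=2 -> matches Economics
  - enrollment 8 (Karen): course_id=1 -> matches History
  - enrollment 9 (Eli): course_id=1 -> matches History
So 1 of 9 rows is dropped.

SQL:
SELECT a.student, b.title AS course
FROM enrollments a
INNER JOIN courses b ON a.course_id = b.id

Result:
student | course     
--------+------------
Eve     | Programming
Iris    | Programming
Carol   | Programming
Frank   | Programming
Chris   | History    
Julia   | Economics  
Karen   | History    
Eli     | History    


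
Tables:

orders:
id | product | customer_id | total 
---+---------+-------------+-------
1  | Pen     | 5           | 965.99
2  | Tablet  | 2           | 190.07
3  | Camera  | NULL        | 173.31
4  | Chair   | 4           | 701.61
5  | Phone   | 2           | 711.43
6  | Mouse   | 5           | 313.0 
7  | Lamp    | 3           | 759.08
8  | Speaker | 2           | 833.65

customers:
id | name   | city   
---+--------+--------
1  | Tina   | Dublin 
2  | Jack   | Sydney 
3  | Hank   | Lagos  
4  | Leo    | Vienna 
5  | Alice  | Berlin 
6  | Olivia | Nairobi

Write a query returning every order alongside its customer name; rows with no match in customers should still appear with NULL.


LEFT JOIN keeps every row from orders (the left table); where customer_id has no match in customers, the customer columns become NULL. Walk through each order:
  - order 1 (Pen): customer_id=5 -> matches Alice
  - order 2 (Tablet): customer_id=2 -> matches Jack
  - order 3 (Camera): customer_id=NULL, no match -> kept with NULL
  - order 4 (Chair): customer_id=4 -> matches Leo
  - order 5 (Phone): customer_id=2 -> matches Jack
  - order 6 (Mouse): customer_id=5 -> matches Alice
  - order 7 (Lamp): customer_id=3 -> matches Hank
  - order 8 (Speaker): customer_id=2 -> matches Jack
All 8 rows appear; 1 has NULL customer.

SQL:
SELECT a.product, b.name AS customer
FROM orders a
LEFT JOIN customers b ON a.customer_id = b.id

Result:
product | customer
--------+---------
Pen     | Alice   
Tablet  | Jack    
Camera  | NULL    
Chair   | Leo     
Phone   | Jack    
Mouse   | Alice   
Lamp    | Hank    
Speaker | Jack    


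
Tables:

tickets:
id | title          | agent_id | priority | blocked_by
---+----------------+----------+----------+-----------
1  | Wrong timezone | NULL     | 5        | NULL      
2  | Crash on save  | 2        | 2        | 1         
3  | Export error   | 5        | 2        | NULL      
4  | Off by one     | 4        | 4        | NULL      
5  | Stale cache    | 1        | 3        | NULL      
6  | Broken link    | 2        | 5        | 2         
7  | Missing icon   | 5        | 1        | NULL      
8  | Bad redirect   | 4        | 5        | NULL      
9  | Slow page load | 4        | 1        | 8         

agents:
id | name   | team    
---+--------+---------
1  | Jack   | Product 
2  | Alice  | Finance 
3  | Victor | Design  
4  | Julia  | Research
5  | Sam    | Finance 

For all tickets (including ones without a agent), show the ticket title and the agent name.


LEFT JOIN keeps every row from tickets (the left table); where agent_id has no match in agents, the agent columns become NULL. Walk through each ticket:
  - ticket 1 (Wrong timezone): agent_id=NULL, no match -> kept with NULL
  - ticket 2 (Crash on save): agent_id=2 -> matches Alice
  - ticket 3 (Export error): agent_id=5 -> matches Sam
  - ticket 4 (Off by one): agent_id=4 -> matches Julia
  - ticket 5 (Stale cache): agent_id=1 -> matches Jack
  - ticket 6 (Broken link): agent_id=2 -> matches Alice
  - ticket 7 (Missing icon): agent_id=5 -> matches Sam
  - ticket 8 (Bad redirect): agent_id=4 -> matches Julia
  - ticket 9 (Slow page load): agent_id=4 -> matches Julia
All 9 rows appear; 1 has NULL agent.

SQL:
SELECT a.title, b.name AS agent
FROM tickets a
LEFT JOIN agents b ON a.agent_id = b.id

Result:
title          | agent
---------------+------
Wrong timezone | NULL 
Crash on save  | Alice
Export error   | Sam  
Off by one     | Julia
Stale cache    | Jack 
Broken link    | Alice
Missing icon   | Sam  
Bad redirect   | Julia
Slow page load | Julia


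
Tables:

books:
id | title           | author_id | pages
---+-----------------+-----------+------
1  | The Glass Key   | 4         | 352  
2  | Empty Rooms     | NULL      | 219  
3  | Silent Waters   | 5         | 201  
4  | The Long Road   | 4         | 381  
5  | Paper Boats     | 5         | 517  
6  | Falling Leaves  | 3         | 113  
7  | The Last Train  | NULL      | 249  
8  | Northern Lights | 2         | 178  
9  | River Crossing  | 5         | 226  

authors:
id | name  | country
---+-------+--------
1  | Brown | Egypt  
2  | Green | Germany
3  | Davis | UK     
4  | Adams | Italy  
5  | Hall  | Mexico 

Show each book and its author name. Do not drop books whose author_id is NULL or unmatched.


LEFT JOIN keeps every row from books (the left table); where author_id has no match in authors, the author columns become NULL. Walk through each book:
  - book 1 (The Glass Key): author_id=4 -> matches Adams
  - book 2 (Empty Rooms): author_id=NULL, no match -> kept with NULL
  - book 3 (Silent Waters): author_id=5 -> matches Hall
  - book 4 (The Long Road): author_id=4 -> matches Adams
  - book 5 (Paper Boats): author_id=5 -> matches Hall
  - book 6 (Falling Leaves): author_id=3 -> matches Davis
  - book 7 (The Last Train): author_id=NULL, no match -> kept with NULL
  - book 8 (Northern Lights): author_id=2 -> matches Green
  - book 9 (River Crossing): author_id=5 -> matches Hall
All 9 rows appear; 2 have NULL author.

SQL:
SELECT a.title, b.name AS author
FROM books a
LEFT JOIN authors b ON a.author_id = b.id

Result:
title           | author
----------------+-------
The Glass Key   | Adams 
Empty Rooms     | NULL  
Silent Waters   | Hall  
The Long Road   | Adams 
Paper Boats     | Hall  
Falling Leaves  | Davis 
The Last Train  | NULL  
Northern Lights | Green 
River Crossing  | Hall  


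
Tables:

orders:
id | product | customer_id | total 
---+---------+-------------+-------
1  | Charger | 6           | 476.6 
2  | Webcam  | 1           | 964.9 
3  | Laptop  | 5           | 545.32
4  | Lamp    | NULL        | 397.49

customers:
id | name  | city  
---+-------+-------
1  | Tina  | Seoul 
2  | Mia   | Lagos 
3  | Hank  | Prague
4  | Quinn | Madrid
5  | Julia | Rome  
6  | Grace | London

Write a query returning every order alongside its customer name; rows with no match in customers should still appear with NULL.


LEFT JOIN keeps every row from orders (the left table); where customer_id has no match in customers, the customer columns become NULL. Walk through each order:
  - order 1 (Charger): customer_id=6 -> matches Grace
  - order 2 (Webcam): customer_id=1 -> matches Tina
  - order 3 (Laptop): customer_id=5 -> matches Julia
  - order 4 (Lamp): customer_id=NULL, no match -> kept with NULL
All 4 rows appear; 1 has NULL customer.

SQL:
SELECT a.product, b.name AS customer
FROM orders a
LEFT JOIN customers b ON a.customer_id = b.id

Result:
product | customer
--------+---------
Charger | Grace   
Webcam  | Tina    
Laptop  | Julia   
Lamp    | NULL    
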